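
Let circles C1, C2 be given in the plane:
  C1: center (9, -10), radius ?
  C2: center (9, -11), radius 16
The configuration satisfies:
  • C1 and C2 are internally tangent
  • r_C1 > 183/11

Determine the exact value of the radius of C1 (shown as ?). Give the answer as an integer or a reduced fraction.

1. [int C1,C2]  r_C1² − 32r_C1 + 255 = 0  ⇒  r_C1 = 15 or 17
2. given r_C1 > 183/11: keep 17

17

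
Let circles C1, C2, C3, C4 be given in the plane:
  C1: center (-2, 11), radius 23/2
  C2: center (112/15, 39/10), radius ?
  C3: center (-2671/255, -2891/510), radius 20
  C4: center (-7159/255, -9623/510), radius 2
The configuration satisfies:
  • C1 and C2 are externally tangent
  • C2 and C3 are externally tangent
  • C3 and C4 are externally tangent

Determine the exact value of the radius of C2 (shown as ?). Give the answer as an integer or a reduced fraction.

1. [ext C1·C2]  r_C2² + 23r_C2 − 70/9 = 0  ⇒  r_C2 = 1/3 (r>0 drops 1)
2. [ext C2·C3]  r_C2² + 40r_C2 − 121/9 = 0  ⇒  r_C2 = 1/3 (r>0 drops 1)

1/3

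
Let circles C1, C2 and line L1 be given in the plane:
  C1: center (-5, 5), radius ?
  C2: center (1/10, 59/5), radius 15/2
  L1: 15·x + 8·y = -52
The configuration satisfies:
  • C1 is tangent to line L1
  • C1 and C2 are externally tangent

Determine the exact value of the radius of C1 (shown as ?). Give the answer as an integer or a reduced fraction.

1. [C1‖L1]  r_C1² − 1 = 0  ⇒  r_C1 = 1 (r>0 drops 1)
2. [ext C1·C2]  r_C1² + 15r_C1 − 16 = 0  ⇒  r_C1 = 1 (r>0 drops 1)

1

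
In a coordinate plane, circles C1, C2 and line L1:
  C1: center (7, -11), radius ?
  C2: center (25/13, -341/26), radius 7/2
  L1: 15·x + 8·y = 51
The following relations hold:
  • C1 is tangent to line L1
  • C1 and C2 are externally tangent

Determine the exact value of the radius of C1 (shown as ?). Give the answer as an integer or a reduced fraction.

2

1. [C1‖L1]  r_C1² − 4 = 0  ⇒  r_C1 = 2 (r>0 drops 1)
2. [ext C1·C2]  r_C1² + 7r_C1 − 18 = 0  ⇒  r_C1 = 2 (r>0 drops 1)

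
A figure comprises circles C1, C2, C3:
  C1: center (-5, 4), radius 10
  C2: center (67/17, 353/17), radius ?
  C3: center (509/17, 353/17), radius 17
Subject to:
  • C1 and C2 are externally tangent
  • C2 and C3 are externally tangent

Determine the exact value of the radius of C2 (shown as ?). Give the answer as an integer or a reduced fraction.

9

1. [ext C1·C2]  r_C2² + 20r_C2 − 261 = 0  ⇒  r_C2 = 9 (r>0 drops 1)
2. [ext C2·C3]  r_C2² + 34r_C2 − 387 = 0  ⇒  r_C2 = 9 (r>0 drops 1)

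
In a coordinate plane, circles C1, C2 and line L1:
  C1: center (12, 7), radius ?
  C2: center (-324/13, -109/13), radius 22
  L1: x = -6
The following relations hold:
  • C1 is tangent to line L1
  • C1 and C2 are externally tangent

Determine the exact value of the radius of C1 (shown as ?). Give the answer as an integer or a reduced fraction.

1. [C1‖L1]  r_C1² − 324 = 0  ⇒  r_C1 = 18 (r>0 drops 1)
2. [ext C1·C2]  r_C1² + 44r_C1 − 1116 = 0  ⇒  r_C1 = 18 (r>0 drops 1)

18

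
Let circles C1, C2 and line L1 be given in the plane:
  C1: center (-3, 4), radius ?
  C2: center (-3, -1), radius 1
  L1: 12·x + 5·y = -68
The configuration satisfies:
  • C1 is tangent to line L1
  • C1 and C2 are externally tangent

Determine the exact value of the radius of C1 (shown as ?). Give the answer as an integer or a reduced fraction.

1. [C1‖L1]  r_C1² − 16 = 0  ⇒  r_C1 = 4 (r>0 drops 1)
2. [ext C1·C2]  r_C1² + 2r_C1 − 24 = 0  ⇒  r_C1 = 4 (r>0 drops 1)

4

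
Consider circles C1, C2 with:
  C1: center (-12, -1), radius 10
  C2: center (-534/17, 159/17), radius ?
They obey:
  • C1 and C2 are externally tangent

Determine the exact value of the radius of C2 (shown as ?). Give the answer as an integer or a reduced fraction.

1. [ext C1·C2]  r_C2² + 20r_C2 − 384 = 0  ⇒  r_C2 = 12 (r>0 drops 1)

12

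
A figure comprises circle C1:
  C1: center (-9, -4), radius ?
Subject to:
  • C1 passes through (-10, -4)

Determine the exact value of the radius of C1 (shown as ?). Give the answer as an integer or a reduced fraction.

1. [C1∋P]  r_C1² − 1 = 0  ⇒  r_C1 = 1 (r>0 drops 1)

1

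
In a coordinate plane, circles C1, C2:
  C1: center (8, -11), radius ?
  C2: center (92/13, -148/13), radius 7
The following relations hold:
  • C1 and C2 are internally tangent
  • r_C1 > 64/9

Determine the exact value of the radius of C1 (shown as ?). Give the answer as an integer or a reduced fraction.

1. [int C1,C2]  r_C1² − 14r_C1 + 48 = 0  ⇒  r_C1 = 6 or 8
2. given r_C1 > 64/9: keep 8

8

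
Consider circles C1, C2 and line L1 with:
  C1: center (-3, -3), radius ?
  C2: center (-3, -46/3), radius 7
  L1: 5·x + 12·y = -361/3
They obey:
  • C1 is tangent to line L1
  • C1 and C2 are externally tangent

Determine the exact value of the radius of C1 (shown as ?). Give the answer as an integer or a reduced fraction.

16/3

1. [C1‖L1]  r_C1² − 256/9 = 0  ⇒  r_C1 = 16/3 (r>0 drops 1)
2. [ext C1·C2]  r_C1² + 14r_C1 − 928/9 = 0  ⇒  r_C1 = 16/3 (r>0 drops 1)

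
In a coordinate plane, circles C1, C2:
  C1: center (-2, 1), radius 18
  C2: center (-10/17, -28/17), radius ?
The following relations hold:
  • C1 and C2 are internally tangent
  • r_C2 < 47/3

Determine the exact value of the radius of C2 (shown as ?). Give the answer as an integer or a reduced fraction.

15

1. [int C1,C2]  r_C2² − 36r_C2 + 315 = 0  ⇒  r_C2 = 15 or 21
2. given r_C2 < 47/3: keep 15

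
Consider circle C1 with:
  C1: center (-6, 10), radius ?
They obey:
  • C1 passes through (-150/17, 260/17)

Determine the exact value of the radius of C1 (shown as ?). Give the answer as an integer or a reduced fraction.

6

1. [C1∋P]  r_C1² − 36 = 0  ⇒  r_C1 = 6 (r>0 drops 1)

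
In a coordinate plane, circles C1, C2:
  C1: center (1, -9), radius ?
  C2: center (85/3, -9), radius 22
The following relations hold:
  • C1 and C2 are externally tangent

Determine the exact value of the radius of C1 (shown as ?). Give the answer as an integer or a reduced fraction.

1. [ext C1·C2]  r_C1² + 44r_C1 − 2368/9 = 0  ⇒  r_C1 = 16/3 (r>0 drops 1)

16/3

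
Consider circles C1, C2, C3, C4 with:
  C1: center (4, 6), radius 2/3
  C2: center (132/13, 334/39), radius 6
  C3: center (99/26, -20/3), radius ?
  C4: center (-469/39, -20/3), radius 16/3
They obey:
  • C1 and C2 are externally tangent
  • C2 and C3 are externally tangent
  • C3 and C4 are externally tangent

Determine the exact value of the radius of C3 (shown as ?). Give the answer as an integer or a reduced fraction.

1. [ext C2·C3]  r_C3² + 12r_C3 − 945/4 = 0  ⇒  r_C3 = 21/2 (r>0 drops 1)
2. [ext C3·C4]  r_C3² + (32/3)r_C3 − 889/4 = 0  ⇒  r_C3 = 21/2 (r>0 drops 1)

21/2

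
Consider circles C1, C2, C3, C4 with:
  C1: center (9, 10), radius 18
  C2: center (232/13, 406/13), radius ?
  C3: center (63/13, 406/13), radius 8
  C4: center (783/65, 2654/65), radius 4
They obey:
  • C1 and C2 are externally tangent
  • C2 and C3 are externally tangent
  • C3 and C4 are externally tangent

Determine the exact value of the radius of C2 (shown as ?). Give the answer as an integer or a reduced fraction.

1. [ext C1·C2]  r_C2² + 36r_C2 − 205 = 0  ⇒  r_C2 = 5 (r>0 drops 1)
2. [ext C2·C3]  r_C2² + 16r_C2 − 105 = 0  ⇒  r_C2 = 5 (r>0 drops 1)

5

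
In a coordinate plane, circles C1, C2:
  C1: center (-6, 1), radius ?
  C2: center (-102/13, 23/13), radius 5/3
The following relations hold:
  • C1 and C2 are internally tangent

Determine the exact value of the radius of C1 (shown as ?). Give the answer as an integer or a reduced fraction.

11/3

1. [int C1,C2]  r_C1² − (10/3)r_C1 − 11/9 = 0  ⇒  r_C1 = 11/3 (r>0 drops 1)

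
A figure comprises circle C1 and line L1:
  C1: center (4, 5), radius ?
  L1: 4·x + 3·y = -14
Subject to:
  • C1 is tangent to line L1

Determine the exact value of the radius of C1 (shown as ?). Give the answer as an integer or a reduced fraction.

9

1. [C1‖L1]  r_C1² − 81 = 0  ⇒  r_C1 = 9 (r>0 drops 1)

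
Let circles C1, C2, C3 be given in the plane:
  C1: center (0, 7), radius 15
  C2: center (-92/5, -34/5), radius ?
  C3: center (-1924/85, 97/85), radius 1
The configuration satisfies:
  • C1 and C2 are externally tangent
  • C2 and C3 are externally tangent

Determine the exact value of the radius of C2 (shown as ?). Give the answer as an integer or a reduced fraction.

8

1. [ext C1·C2]  r_C2² + 30r_C2 − 304 = 0  ⇒  r_C2 = 8 (r>0 drops 1)
2. [ext C2·C3]  r_C2² + 2r_C2 − 80 = 0  ⇒  r_C2 = 8 (r>0 drops 1)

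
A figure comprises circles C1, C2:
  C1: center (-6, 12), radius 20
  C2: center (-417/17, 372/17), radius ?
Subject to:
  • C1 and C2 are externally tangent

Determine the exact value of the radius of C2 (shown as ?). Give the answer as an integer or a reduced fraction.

1

1. [ext C1·C2]  r_C2² + 40r_C2 − 41 = 0  ⇒  r_C2 = 1 (r>0 drops 1)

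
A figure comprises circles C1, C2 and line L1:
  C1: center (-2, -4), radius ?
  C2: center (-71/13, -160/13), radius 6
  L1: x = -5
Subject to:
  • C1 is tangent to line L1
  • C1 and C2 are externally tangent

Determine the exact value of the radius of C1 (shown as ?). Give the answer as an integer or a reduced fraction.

1. [C1‖L1]  r_C1² − 9 = 0  ⇒  r_C1 = 3 (r>0 drops 1)
2. [ext C1·C2]  r_C1² + 12r_C1 − 45 = 0  ⇒  r_C1 = 3 (r>0 drops 1)

3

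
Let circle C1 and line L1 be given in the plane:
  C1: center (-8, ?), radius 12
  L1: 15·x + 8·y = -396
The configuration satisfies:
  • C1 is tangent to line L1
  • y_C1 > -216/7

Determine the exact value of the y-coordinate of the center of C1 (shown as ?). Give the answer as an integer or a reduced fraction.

1. [C1‖L1]  y_C1² + 69y_C1 + 540 = 0  ⇒  y_C1 = -60 or -9
2. given y_C1 > -216/7: keep -9

-9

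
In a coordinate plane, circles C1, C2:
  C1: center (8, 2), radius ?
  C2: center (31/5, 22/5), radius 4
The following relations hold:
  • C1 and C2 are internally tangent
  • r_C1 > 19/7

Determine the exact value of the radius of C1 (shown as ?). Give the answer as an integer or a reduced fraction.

7

1. [int C1,C2]  r_C1² − 8r_C1 + 7 = 0  ⇒  r_C1 = 1 or 7
2. given r_C1 > 19/7: keep 7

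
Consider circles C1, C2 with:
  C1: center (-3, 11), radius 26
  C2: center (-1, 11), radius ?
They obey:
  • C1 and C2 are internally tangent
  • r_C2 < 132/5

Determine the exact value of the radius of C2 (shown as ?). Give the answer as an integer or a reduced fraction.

1. [int C1,C2]  r_C2² − 52r_C2 + 672 = 0  ⇒  r_C2 = 24 or 28
2. given r_C2 < 132/5: keep 24

24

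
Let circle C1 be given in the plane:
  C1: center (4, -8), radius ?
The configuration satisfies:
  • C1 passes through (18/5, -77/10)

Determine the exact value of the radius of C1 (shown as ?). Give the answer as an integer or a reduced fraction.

1/2

1. [C1∋P]  r_C1² − 1/4 = 0  ⇒  r_C1 = 1/2 (r>0 drops 1)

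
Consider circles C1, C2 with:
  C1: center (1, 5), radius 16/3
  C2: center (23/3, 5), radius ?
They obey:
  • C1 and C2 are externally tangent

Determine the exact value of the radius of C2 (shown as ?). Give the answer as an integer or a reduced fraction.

1. [ext C1·C2]  r_C2² + (32/3)r_C2 − 16 = 0  ⇒  r_C2 = 4/3 (r>0 drops 1)

4/3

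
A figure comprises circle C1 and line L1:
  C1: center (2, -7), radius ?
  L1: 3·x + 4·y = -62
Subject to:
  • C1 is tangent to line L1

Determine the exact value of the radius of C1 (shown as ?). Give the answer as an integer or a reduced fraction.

1. [C1‖L1]  r_C1² − 64 = 0  ⇒  r_C1 = 8 (r>0 drops 1)

8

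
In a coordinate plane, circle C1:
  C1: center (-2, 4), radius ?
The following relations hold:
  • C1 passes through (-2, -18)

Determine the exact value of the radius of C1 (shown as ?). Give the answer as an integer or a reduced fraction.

22

1. [C1∋P]  r_C1² − 484 = 0  ⇒  r_C1 = 22 (r>0 drops 1)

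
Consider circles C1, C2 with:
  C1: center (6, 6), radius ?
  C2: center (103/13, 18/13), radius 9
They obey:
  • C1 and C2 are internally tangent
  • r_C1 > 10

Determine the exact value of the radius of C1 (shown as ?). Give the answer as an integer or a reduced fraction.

1. [int C1,C2]  r_C1² − 18r_C1 + 56 = 0  ⇒  r_C1 = 4 or 14
2. given r_C1 > 10: keep 14

14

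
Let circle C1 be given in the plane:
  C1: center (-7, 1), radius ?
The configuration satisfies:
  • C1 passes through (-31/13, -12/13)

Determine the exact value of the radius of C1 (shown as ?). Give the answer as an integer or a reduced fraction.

1. [C1∋P]  r_C1² − 25 = 0  ⇒  r_C1 = 5 (r>0 drops 1)

5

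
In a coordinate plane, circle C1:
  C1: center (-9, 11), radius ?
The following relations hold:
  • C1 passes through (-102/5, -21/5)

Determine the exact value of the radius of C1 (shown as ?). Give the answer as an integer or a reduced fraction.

19

1. [C1∋P]  r_C1² − 361 = 0  ⇒  r_C1 = 19 (r>0 drops 1)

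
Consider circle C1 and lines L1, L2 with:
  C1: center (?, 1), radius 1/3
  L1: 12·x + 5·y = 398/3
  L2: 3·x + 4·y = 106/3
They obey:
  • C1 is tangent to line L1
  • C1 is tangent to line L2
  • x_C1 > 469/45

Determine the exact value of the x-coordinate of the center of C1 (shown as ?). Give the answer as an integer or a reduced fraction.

1. [C1‖L1]  x_C1² − (383/18)x_C1 + 2035/18 = 0  ⇒  x_C1 = 185/18 or 11
2. [C1‖L2]  x_C1² − (188/9)x_C1 + 979/9 = 0  ⇒  x_C1 = 89/9 or 11

11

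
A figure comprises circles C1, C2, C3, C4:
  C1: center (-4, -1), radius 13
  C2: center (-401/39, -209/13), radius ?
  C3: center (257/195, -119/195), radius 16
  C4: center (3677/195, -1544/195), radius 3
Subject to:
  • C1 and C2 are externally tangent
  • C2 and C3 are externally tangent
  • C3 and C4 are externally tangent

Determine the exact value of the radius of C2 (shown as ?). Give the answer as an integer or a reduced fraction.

10/3

1. [ext C1·C2]  r_C2² + 26r_C2 − 880/9 = 0  ⇒  r_C2 = 10/3 (r>0 drops 1)
2. [ext C2·C3]  r_C2² + 32r_C2 − 1060/9 = 0  ⇒  r_C2 = 10/3 (r>0 drops 1)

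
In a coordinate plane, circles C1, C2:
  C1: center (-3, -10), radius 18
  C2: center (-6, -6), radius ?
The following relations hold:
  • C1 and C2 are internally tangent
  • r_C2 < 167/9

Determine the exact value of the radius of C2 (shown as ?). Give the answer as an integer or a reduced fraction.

1. [int C1,C2]  r_C2² − 36r_C2 + 299 = 0  ⇒  r_C2 = 13 or 23
2. given r_C2 < 167/9: keep 13

13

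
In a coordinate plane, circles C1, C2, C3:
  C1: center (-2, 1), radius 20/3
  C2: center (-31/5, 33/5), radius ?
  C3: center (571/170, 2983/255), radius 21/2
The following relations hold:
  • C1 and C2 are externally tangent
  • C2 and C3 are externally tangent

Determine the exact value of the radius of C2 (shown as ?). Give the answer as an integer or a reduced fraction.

1/3

1. [ext C1·C2]  r_C2² + (40/3)r_C2 − 41/9 = 0  ⇒  r_C2 = 1/3 (r>0 drops 1)
2. [ext C2·C3]  r_C2² + 21r_C2 − 64/9 = 0  ⇒  r_C2 = 1/3 (r>0 drops 1)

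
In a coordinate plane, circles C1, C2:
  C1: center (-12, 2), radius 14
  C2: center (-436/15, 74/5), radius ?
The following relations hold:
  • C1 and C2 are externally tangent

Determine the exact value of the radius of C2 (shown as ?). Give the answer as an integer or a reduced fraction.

22/3

1. [ext C1·C2]  r_C2² + 28r_C2 − 2332/9 = 0  ⇒  r_C2 = 22/3 (r>0 drops 1)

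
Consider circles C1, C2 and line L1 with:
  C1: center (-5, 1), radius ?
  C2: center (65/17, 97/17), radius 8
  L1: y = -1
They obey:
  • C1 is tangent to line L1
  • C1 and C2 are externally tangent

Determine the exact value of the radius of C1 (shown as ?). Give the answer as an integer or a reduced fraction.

1. [C1‖L1]  r_C1² − 4 = 0  ⇒  r_C1 = 2 (r>0 drops 1)
2. [ext C1·C2]  r_C1² + 16r_C1 − 36 = 0  ⇒  r_C1 = 2 (r>0 drops 1)

2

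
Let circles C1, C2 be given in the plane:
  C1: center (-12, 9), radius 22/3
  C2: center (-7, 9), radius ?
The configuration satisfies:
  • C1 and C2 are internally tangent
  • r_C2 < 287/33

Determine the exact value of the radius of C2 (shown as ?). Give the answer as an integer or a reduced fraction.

1. [int C1,C2]  r_C2² − (44/3)r_C2 + 259/9 = 0  ⇒  r_C2 = 7/3 or 37/3
2. given r_C2 < 287/33: keep 7/3

7/3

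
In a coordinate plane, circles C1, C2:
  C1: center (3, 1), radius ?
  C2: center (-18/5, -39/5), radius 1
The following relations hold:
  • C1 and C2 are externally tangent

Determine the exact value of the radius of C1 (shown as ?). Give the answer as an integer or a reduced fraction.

10

1. [ext C1·C2]  r_C1² + 2r_C1 − 120 = 0  ⇒  r_C1 = 10 (r>0 drops 1)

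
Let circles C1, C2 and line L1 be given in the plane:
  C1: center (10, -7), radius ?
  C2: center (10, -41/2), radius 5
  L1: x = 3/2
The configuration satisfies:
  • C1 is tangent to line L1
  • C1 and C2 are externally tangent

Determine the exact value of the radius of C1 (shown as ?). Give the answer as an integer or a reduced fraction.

1. [C1‖L1]  r_C1² − 289/4 = 0  ⇒  r_C1 = 17/2 (r>0 drops 1)
2. [ext C1·C2]  r_C1² + 10r_C1 − 629/4 = 0  ⇒  r_C1 = 17/2 (r>0 drops 1)

17/2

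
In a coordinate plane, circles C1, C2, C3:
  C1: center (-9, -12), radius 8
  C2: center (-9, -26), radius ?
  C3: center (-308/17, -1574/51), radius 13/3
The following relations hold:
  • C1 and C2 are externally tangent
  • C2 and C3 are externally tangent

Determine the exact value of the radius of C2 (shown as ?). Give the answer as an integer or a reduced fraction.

6

1. [ext C1·C2]  r_C2² + 16r_C2 − 132 = 0  ⇒  r_C2 = 6 (r>0 drops 1)
2. [ext C2·C3]  r_C2² + (26/3)r_C2 − 88 = 0  ⇒  r_C2 = 6 (r>0 drops 1)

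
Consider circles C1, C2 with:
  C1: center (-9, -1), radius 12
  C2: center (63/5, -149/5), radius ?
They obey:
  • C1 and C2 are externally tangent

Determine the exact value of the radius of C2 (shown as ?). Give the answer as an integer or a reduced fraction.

24

1. [ext C1·C2]  r_C2² + 24r_C2 − 1152 = 0  ⇒  r_C2 = 24 (r>0 drops 1)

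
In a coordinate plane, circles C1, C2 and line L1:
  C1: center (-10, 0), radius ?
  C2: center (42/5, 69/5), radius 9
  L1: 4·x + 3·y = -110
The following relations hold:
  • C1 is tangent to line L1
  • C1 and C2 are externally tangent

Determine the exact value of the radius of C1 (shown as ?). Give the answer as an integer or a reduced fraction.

14

1. [C1‖L1]  r_C1² − 196 = 0  ⇒  r_C1 = 14 (r>0 drops 1)
2. [ext C1·C2]  r_C1² + 18r_C1 − 448 = 0  ⇒  r_C1 = 14 (r>0 drops 1)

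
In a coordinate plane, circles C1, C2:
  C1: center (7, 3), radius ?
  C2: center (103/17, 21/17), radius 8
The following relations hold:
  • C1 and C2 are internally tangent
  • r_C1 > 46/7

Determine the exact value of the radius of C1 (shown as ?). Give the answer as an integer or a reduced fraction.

10

1. [int C1,C2]  r_C1² − 16r_C1 + 60 = 0  ⇒  r_C1 = 6 or 10
2. given r_C1 > 46/7: keep 10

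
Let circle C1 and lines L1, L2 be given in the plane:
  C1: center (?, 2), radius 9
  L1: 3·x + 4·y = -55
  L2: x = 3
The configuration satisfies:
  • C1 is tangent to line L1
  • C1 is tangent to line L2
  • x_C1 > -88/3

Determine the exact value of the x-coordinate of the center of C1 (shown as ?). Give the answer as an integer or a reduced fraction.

1. [C1‖L1]  x_C1² + 42x_C1 + 216 = 0  ⇒  x_C1 = -36 or -6
2. [C1‖L2]  x_C1² − 6x_C1 − 72 = 0  ⇒  x_C1 = -6 or 12

-6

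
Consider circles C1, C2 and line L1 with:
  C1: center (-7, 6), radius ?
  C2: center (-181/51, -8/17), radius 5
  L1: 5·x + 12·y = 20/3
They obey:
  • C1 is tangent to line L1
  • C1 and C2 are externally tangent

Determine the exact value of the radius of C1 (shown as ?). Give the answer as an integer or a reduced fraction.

7/3

1. [C1‖L1]  r_C1² − 49/9 = 0  ⇒  r_C1 = 7/3 (r>0 drops 1)
2. [ext C1·C2]  r_C1² + 10r_C1 − 259/9 = 0  ⇒  r_C1 = 7/3 (r>0 drops 1)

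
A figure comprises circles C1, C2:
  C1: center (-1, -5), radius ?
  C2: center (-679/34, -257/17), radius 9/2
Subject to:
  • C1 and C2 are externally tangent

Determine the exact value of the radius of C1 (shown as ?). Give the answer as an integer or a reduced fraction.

17

1. [ext C1·C2]  r_C1² + 9r_C1 − 442 = 0  ⇒  r_C1 = 17 (r>0 drops 1)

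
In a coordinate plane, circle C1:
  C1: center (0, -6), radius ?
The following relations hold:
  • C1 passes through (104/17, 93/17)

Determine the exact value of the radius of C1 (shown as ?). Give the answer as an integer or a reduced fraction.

13

1. [C1∋P]  r_C1² − 169 = 0  ⇒  r_C1 = 13 (r>0 drops 1)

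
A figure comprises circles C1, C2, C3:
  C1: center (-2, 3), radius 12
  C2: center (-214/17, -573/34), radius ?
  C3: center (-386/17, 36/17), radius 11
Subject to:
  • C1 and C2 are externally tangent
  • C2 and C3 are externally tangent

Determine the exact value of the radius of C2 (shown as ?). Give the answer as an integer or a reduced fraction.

1. [ext C1·C2]  r_C2² + 24r_C2 − 1449/4 = 0  ⇒  r_C2 = 21/2 (r>0 drops 1)
2. [ext C2·C3]  r_C2² + 22r_C2 − 1365/4 = 0  ⇒  r_C2 = 21/2 (r>0 drops 1)

21/2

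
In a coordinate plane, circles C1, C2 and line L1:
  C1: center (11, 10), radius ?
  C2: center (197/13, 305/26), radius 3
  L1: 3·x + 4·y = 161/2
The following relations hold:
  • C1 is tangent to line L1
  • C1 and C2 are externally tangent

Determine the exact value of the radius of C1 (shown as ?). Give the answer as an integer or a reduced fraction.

1. [C1‖L1]  r_C1² − 9/4 = 0  ⇒  r_C1 = 3/2 (r>0 drops 1)
2. [ext C1·C2]  r_C1² + 6r_C1 − 45/4 = 0  ⇒  r_C1 = 3/2 (r>0 drops 1)

3/2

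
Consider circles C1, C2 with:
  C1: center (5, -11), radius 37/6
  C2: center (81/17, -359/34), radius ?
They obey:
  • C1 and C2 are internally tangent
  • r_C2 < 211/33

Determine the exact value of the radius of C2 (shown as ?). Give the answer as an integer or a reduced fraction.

1. [int C1,C2]  r_C2² − (37/3)r_C2 + 340/9 = 0  ⇒  r_C2 = 17/3 or 20/3
2. given r_C2 < 211/33: keep 17/3

17/3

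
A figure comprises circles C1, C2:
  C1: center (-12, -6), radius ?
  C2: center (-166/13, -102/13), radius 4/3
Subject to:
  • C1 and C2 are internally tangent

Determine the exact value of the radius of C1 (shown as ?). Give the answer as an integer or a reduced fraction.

1. [int C1,C2]  r_C1² − (8/3)r_C1 − 20/9 = 0  ⇒  r_C1 = 10/3 (r>0 drops 1)

10/3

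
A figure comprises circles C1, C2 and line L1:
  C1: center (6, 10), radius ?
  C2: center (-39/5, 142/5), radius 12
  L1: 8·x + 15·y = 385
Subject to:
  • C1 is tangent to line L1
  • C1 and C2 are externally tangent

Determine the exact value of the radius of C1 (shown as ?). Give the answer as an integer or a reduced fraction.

11

1. [C1‖L1]  r_C1² − 121 = 0  ⇒  r_C1 = 11 (r>0 drops 1)
2. [ext C1·C2]  r_C1² + 24r_C1 − 385 = 0  ⇒  r_C1 = 11 (r>0 drops 1)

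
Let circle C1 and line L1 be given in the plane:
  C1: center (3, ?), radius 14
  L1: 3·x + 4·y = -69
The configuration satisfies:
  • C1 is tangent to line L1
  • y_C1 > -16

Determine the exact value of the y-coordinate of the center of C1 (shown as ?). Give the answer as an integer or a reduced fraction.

-2

1. [C1‖L1]  y_C1² + 39y_C1 + 74 = 0  ⇒  y_C1 = -37 or -2
2. given y_C1 > -16: keep -2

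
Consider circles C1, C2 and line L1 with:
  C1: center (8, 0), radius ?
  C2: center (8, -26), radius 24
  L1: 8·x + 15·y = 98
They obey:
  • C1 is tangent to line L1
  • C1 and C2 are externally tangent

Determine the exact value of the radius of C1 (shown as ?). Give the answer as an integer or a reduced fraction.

1. [C1‖L1]  r_C1² − 4 = 0  ⇒  r_C1 = 2 (r>0 drops 1)
2. [ext C1·C2]  r_C1² + 48r_C1 − 100 = 0  ⇒  r_C1 = 2 (r>0 drops 1)

2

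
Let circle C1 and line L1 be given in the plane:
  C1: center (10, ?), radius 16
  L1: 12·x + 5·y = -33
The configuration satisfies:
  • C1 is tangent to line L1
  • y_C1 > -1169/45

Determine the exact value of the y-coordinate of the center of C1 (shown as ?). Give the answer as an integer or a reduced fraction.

1. [C1‖L1]  y_C1² + (306/5)y_C1 − 3971/5 = 0  ⇒  y_C1 = -361/5 or 11
2. given y_C1 > -1169/45: keep 11

11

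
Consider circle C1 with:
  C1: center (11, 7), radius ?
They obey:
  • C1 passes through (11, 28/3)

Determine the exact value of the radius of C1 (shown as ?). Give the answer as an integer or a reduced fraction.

7/3

1. [C1∋P]  r_C1² − 49/9 = 0  ⇒  r_C1 = 7/3 (r>0 drops 1)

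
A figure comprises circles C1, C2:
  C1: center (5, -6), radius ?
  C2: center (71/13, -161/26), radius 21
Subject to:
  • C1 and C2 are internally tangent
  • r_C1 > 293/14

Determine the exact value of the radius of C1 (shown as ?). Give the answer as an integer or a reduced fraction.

43/2

1. [int C1,C2]  r_C1² − 42r_C1 + 1763/4 = 0  ⇒  r_C1 = 41/2 or 43/2
2. given r_C1 > 293/14: keep 43/2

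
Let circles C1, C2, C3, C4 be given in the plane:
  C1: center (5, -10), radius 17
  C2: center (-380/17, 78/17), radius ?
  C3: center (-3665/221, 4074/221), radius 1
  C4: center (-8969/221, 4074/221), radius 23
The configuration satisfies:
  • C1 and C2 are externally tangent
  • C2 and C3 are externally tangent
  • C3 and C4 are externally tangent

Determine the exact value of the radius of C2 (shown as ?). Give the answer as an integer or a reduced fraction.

14

1. [ext C1·C2]  r_C2² + 34r_C2 − 672 = 0  ⇒  r_C2 = 14 (r>0 drops 1)
2. [ext C2·C3]  r_C2² + 2r_C2 − 224 = 0  ⇒  r_C2 = 14 (r>0 drops 1)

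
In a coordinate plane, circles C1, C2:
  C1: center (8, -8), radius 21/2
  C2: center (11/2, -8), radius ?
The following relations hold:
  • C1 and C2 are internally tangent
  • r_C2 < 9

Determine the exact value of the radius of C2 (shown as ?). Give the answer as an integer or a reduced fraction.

1. [int C1,C2]  r_C2² − 21r_C2 + 104 = 0  ⇒  r_C2 = 8 or 13
2. given r_C2 < 9: keep 8

8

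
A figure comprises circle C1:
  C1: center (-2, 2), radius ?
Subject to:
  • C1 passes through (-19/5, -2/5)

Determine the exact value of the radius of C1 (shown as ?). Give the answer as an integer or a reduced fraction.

1. [C1∋P]  r_C1² − 9 = 0  ⇒  r_C1 = 3 (r>0 drops 1)

3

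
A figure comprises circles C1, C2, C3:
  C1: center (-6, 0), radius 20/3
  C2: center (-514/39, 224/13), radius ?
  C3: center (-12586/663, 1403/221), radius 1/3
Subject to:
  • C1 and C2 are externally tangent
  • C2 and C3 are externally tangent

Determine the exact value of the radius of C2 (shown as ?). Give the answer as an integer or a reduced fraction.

12

1. [ext C1·C2]  r_C2² + (40/3)r_C2 − 304 = 0  ⇒  r_C2 = 12 (r>0 drops 1)
2. [ext C2·C3]  r_C2² + (2/3)r_C2 − 152 = 0  ⇒  r_C2 = 12 (r>0 drops 1)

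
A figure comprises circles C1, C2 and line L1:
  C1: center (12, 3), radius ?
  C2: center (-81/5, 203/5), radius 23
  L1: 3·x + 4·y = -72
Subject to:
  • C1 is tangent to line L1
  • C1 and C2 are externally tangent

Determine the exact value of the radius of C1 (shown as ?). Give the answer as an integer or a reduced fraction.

1. [C1‖L1]  r_C1² − 576 = 0  ⇒  r_C1 = 24 (r>0 drops 1)
2. [ext C1·C2]  r_C1² + 46r_C1 − 1680 = 0  ⇒  r_C1 = 24 (r>0 drops 1)

24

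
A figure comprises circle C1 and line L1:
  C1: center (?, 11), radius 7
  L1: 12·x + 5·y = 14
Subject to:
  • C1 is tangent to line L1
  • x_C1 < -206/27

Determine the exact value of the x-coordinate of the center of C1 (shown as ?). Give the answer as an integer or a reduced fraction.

1. [C1‖L1]  x_C1² + (41/6)x_C1 − 275/6 = 0  ⇒  x_C1 = -11 or 25/6
2. given x_C1 < -206/27: keep -11

-11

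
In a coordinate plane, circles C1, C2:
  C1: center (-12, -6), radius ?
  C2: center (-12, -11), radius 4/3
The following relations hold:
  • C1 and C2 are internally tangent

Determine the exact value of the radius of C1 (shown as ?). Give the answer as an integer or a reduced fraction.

19/3

1. [int C1,C2]  r_C1² − (8/3)r_C1 − 209/9 = 0  ⇒  r_C1 = 19/3 (r>0 drops 1)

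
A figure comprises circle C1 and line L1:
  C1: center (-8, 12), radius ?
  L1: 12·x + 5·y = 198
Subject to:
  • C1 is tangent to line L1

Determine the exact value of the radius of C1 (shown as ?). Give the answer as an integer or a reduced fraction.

18

1. [C1‖L1]  r_C1² − 324 = 0  ⇒  r_C1 = 18 (r>0 drops 1)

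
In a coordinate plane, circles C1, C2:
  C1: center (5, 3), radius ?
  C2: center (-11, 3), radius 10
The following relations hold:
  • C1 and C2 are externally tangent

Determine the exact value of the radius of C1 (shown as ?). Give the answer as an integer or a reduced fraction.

1. [ext C1·C2]  r_C1² + 20r_C1 − 156 = 0  ⇒  r_C1 = 6 (r>0 drops 1)

6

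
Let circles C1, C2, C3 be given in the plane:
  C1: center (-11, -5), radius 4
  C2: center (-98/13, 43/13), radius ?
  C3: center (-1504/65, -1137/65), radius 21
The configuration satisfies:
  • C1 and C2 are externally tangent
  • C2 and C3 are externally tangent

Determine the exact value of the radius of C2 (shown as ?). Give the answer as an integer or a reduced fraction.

5

1. [ext C1·C2]  r_C2² + 8r_C2 − 65 = 0  ⇒  r_C2 = 5 (r>0 drops 1)
2. [ext C2·C3]  r_C2² + 42r_C2 − 235 = 0  ⇒  r_C2 = 5 (r>0 drops 1)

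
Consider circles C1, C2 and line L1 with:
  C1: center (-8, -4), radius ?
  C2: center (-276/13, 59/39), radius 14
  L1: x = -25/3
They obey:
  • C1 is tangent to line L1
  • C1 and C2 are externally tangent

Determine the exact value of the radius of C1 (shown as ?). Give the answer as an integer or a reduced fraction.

1/3

1. [C1‖L1]  r_C1² − 1/9 = 0  ⇒  r_C1 = 1/3 (r>0 drops 1)
2. [ext C1·C2]  r_C1² + 28r_C1 − 85/9 = 0  ⇒  r_C1 = 1/3 (r>0 drops 1)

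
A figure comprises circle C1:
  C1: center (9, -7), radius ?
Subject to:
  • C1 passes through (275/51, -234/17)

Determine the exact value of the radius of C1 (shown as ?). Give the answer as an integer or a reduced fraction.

1. [C1∋P]  r_C1² − 529/9 = 0  ⇒  r_C1 = 23/3 (r>0 drops 1)

23/3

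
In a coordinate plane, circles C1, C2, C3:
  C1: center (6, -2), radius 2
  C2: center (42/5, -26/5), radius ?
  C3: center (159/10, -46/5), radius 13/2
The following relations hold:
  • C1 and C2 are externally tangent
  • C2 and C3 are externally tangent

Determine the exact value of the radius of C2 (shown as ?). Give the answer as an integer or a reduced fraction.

1. [ext C1·C2]  r_C2² + 4r_C2 − 12 = 0  ⇒  r_C2 = 2 (r>0 drops 1)
2. [ext C2·C3]  r_C2² + 13r_C2 − 30 = 0  ⇒  r_C2 = 2 (r>0 drops 1)

2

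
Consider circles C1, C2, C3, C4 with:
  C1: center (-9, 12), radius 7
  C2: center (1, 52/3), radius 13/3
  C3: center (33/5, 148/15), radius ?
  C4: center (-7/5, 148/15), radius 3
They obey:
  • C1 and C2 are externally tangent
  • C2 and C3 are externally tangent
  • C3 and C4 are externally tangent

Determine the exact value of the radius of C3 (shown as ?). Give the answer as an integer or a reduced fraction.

5

1. [ext C2·C3]  r_C3² + (26/3)r_C3 − 205/3 = 0  ⇒  r_C3 = 5 (r>0 drops 1)
2. [ext C3·C4]  r_C3² + 6r_C3 − 55 = 0  ⇒  r_C3 = 5 (r>0 drops 1)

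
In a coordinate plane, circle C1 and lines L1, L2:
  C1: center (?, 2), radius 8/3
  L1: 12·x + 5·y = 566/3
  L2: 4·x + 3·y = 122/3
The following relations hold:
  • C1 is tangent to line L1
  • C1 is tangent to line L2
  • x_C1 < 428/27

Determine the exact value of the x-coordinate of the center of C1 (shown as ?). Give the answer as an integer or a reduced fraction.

12

1. [C1‖L1]  x_C1² − (268/9)x_C1 + 640/3 = 0  ⇒  x_C1 = 12 or 160/9
2. [C1‖L2]  x_C1² − (52/3)x_C1 + 64 = 0  ⇒  x_C1 = 16/3 or 12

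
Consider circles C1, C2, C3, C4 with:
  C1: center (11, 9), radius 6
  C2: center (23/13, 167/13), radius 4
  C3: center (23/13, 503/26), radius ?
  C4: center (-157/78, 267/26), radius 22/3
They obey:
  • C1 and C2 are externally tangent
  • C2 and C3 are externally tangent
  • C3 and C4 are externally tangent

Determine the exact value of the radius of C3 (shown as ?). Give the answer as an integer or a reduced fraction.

5/2

1. [ext C2·C3]  r_C3² + 8r_C3 − 105/4 = 0  ⇒  r_C3 = 5/2 (r>0 drops 1)
2. [ext C3·C4]  r_C3² + (44/3)r_C3 − 515/12 = 0  ⇒  r_C3 = 5/2 (r>0 drops 1)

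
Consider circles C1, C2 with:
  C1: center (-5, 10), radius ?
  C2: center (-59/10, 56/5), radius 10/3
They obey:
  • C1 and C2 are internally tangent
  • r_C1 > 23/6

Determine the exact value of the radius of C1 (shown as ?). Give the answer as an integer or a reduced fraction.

1. [int C1,C2]  r_C1² − (20/3)r_C1 + 319/36 = 0  ⇒  r_C1 = 11/6 or 29/6
2. given r_C1 > 23/6: keep 29/6

29/6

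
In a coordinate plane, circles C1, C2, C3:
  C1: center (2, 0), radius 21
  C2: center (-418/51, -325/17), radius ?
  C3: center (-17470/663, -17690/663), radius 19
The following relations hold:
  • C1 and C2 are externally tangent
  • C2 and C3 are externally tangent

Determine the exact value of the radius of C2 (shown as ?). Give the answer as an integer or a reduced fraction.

1. [ext C1·C2]  r_C2² + 42r_C2 − 256/9 = 0  ⇒  r_C2 = 2/3 (r>0 drops 1)
2. [ext C2·C3]  r_C2² + 38r_C2 − 232/9 = 0  ⇒  r_C2 = 2/3 (r>0 drops 1)

2/3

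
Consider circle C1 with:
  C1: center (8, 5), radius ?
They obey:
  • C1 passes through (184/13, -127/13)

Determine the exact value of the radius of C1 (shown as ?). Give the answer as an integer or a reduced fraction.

1. [C1∋P]  r_C1² − 256 = 0  ⇒  r_C1 = 16 (r>0 drops 1)

16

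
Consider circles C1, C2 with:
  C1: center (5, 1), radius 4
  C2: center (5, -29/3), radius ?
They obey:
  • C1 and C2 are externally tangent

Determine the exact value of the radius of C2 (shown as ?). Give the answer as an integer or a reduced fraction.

1. [ext C1·C2]  r_C2² + 8r_C2 − 880/9 = 0  ⇒  r_C2 = 20/3 (r>0 drops 1)

20/3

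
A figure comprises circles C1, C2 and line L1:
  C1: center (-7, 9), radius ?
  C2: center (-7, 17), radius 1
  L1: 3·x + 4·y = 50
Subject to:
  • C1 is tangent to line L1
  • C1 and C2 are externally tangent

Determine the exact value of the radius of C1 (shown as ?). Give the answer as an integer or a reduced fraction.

1. [C1‖L1]  r_C1² − 49 = 0  ⇒  r_C1 = 7 (r>0 drops 1)
2. [ext C1·C2]  r_C1² + 2r_C1 − 63 = 0  ⇒  r_C1 = 7 (r>0 drops 1)

7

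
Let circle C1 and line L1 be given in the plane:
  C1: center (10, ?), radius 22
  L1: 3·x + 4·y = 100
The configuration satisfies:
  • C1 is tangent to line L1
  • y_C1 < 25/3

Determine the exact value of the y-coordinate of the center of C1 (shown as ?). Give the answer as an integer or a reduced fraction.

-10

1. [C1‖L1]  y_C1² − 35y_C1 − 450 = 0  ⇒  y_C1 = -10 or 45
2. given y_C1 < 25/3: keep -10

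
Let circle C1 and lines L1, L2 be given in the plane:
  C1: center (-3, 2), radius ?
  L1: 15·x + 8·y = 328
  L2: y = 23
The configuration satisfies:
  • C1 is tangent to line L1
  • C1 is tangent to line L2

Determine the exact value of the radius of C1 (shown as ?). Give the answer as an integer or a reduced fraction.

21

1. [C1‖L1]  r_C1² − 441 = 0  ⇒  r_C1 = 21 (r>0 drops 1)
2. [C1‖L2]  r_C1² − 441 = 0  ⇒  r_C1 = 21 (r>0 drops 1)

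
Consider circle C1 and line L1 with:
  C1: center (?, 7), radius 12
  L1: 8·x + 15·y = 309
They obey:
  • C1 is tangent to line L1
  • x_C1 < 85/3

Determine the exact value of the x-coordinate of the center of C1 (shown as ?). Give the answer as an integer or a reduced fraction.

1. [C1‖L1]  x_C1² − 51x_C1 = 0  ⇒  x_C1 = 0 or 51
2. given x_C1 < 85/3: keep 0

0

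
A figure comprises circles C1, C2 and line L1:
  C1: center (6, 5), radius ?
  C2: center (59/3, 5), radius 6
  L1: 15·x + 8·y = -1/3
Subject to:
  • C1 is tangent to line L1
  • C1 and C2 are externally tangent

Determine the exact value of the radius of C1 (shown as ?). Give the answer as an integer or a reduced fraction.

1. [C1‖L1]  r_C1² − 529/9 = 0  ⇒  r_C1 = 23/3 (r>0 drops 1)
2. [ext C1·C2]  r_C1² + 12r_C1 − 1357/9 = 0  ⇒  r_C1 = 23/3 (r>0 drops 1)

23/3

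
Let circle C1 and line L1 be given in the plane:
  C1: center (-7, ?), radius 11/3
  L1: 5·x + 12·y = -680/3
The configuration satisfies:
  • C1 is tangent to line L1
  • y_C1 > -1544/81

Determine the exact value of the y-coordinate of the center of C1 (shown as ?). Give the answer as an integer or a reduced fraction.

1. [C1‖L1]  y_C1² + (575/18)y_C1 + 718/3 = 0  ⇒  y_C1 = -359/18 or -12
2. given y_C1 > -1544/81: keep -12

-12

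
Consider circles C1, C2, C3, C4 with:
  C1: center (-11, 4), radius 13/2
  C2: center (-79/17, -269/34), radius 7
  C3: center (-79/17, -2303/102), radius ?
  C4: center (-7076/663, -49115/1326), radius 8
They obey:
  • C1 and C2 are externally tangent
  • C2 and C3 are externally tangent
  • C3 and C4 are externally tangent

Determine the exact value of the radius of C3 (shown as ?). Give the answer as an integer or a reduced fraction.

23/3

1. [ext C2·C3]  r_C3² + 14r_C3 − 1495/9 = 0  ⇒  r_C3 = 23/3 (r>0 drops 1)
2. [ext C3·C4]  r_C3² + 16r_C3 − 1633/9 = 0  ⇒  r_C3 = 23/3 (r>0 drops 1)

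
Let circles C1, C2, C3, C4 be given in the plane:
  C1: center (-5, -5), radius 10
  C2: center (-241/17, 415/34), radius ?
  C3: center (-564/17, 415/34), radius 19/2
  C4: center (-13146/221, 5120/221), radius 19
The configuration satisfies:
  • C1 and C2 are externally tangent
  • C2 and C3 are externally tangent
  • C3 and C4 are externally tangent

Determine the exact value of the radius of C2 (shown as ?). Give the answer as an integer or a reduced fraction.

19/2

1. [ext C1·C2]  r_C2² + 20r_C2 − 1121/4 = 0  ⇒  r_C2 = 19/2 (r>0 drops 1)
2. [ext C2·C3]  r_C2² + 19r_C2 − 1083/4 = 0  ⇒  r_C2 = 19/2 (r>0 drops 1)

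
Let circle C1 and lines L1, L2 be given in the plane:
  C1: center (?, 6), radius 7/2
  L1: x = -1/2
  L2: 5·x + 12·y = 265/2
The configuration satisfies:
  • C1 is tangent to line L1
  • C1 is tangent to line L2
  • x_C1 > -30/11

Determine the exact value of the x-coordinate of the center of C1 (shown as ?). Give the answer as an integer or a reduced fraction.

1. [C1‖L1]  x_C1² + 1x_C1 − 12 = 0  ⇒  x_C1 = -4 or 3
2. [C1‖L2]  x_C1² − (121/5)x_C1 + 318/5 = 0  ⇒  x_C1 = 3 or 106/5

3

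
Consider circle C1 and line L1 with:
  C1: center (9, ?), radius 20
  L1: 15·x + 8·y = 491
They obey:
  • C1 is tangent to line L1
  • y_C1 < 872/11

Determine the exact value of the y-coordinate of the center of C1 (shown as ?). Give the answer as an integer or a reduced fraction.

1. [C1‖L1]  y_C1² − 89y_C1 + 174 = 0  ⇒  y_C1 = 2 or 87
2. given y_C1 < 872/11: keep 2

2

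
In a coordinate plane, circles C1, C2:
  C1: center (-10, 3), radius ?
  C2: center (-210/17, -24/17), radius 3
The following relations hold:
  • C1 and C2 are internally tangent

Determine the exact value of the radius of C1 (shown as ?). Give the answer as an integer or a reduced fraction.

8

1. [int C1,C2]  r_C1² − 6r_C1 − 16 = 0  ⇒  r_C1 = 8 (r>0 drops 1)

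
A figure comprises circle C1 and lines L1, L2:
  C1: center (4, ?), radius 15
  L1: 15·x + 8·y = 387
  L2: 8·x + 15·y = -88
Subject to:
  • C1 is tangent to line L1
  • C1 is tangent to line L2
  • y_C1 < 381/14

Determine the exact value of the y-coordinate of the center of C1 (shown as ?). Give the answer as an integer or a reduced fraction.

9

1. [C1‖L1]  y_C1² − (327/4)y_C1 + 2619/4 = 0  ⇒  y_C1 = 9 or 291/4
2. [C1‖L2]  y_C1² + 16y_C1 − 225 = 0  ⇒  y_C1 = -25 or 9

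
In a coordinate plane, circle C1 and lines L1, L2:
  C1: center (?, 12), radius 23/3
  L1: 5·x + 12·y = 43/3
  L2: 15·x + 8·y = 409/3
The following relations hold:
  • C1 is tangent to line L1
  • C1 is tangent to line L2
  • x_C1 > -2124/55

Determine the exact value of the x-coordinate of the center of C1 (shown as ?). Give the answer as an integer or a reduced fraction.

1. [C1‖L1]  x_C1² + (778/15)x_C1 + 1376/5 = 0  ⇒  x_C1 = -688/15 or -6
2. [C1‖L2]  x_C1² − (242/45)x_C1 − 1024/15 = 0  ⇒  x_C1 = -6 or 512/45

-6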